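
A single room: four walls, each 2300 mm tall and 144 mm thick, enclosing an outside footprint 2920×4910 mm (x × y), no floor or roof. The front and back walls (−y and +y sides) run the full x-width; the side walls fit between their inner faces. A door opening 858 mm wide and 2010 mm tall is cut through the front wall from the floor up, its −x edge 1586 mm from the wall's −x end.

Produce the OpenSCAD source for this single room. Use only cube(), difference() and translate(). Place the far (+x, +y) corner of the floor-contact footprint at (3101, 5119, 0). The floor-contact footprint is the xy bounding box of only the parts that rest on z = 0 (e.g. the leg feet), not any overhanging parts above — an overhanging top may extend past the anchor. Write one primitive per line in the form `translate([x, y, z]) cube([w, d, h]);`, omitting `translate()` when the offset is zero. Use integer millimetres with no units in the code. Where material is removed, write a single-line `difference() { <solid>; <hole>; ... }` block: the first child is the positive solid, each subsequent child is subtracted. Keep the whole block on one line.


difference() { translate([181, 209, 0]) cube([2920, 144, 2300]); translate([1767, 209, 0]) cube([858, 144, 2010]); }
translate([181, 4975, 0]) cube([2920, 144, 2300]);
translate([181, 353, 0]) cube([144, 4622, 2300]);
translate([2957, 353, 0]) cube([144, 4622, 2300]);


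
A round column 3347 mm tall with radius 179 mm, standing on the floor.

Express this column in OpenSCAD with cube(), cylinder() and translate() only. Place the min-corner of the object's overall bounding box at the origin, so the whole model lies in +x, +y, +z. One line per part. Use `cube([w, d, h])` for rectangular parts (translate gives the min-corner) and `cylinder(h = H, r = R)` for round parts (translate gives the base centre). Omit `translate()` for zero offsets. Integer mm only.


translate([179, 179, 0]) cylinder(h = 3347, r = 179);


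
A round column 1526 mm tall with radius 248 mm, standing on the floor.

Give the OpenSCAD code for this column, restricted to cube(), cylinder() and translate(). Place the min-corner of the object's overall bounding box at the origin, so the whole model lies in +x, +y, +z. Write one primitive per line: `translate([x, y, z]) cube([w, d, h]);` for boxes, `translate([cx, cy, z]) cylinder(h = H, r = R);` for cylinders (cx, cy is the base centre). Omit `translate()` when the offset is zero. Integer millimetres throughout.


translate([248, 248, 0]) cylinder(h = 1526, r = 248);


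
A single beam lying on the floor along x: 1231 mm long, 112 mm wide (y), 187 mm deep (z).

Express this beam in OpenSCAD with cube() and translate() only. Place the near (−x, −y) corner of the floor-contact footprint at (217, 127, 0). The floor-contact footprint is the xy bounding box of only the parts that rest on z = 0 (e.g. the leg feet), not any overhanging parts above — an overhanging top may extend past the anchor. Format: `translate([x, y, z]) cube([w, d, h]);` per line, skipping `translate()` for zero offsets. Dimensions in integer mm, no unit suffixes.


translate([217, 127, 0]) cube([1231, 112, 187]);


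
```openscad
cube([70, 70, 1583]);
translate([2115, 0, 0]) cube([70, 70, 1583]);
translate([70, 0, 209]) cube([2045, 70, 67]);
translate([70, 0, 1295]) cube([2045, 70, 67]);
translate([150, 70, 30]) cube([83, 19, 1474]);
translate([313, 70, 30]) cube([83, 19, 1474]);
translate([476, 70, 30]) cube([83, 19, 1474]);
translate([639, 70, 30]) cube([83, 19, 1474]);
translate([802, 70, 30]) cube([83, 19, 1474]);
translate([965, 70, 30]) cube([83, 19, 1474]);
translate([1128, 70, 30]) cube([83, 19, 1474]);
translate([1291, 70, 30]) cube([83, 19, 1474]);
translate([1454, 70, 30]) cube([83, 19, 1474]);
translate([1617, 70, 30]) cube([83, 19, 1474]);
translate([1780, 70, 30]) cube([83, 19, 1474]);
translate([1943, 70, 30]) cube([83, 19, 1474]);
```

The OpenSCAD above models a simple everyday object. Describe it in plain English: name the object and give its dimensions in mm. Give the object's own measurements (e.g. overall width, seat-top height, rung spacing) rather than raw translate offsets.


A fence section. Two 70×70 mm posts, 1583 mm tall, stand on the floor with a clear span of 2045 mm between their inner faces. Two horizontal rails of 70×67 mm section span the gap between the posts with their undersides at z = 209 mm and z = 1295 mm, flush with the posts' −y face. 12 pickets, each 83 mm wide, 19 mm thick and 1474 mm tall, are fixed to the +y face of the rails with their bottoms at z = 30 mm, spaced across the span with a 80 mm gap after the −x post and between neighbouring pickets, with 89 mm left before the +x post.


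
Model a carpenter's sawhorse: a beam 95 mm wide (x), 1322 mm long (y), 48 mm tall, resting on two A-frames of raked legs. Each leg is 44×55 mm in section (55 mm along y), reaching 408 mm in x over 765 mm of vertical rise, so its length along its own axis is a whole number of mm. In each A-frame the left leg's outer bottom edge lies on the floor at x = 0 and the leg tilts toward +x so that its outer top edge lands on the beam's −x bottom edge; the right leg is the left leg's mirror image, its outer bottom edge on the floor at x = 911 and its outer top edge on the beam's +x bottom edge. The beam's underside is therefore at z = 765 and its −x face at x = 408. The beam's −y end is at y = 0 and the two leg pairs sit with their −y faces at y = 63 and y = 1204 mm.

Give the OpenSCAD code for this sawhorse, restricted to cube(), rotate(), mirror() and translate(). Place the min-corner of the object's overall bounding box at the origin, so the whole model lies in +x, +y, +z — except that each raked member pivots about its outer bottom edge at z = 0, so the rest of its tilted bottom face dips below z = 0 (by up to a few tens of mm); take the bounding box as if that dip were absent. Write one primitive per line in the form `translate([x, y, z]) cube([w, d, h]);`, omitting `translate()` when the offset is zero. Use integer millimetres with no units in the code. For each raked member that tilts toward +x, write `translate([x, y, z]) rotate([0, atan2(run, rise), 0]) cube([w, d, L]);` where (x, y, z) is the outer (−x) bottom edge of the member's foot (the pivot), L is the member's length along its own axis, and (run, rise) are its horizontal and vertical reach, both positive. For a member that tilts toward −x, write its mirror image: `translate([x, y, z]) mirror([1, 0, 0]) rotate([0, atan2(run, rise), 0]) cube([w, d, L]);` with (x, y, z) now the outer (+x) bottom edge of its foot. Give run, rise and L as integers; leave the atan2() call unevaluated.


// leg length = √(408² + 765²) = 867
// right-leg outer foot x = 2·408 + 95 = 911
// beam min-corner = (408, 0, 765)
translate([408, 0, 765]) cube([95, 1322, 48]);
translate([0, 63, 0]) rotate([0, atan2(408, 765), 0]) cube([44, 55, 867]);
translate([911, 63, 0]) mirror([1, 0, 0]) rotate([0, atan2(408, 765), 0]) cube([44, 55, 867]);
translate([0, 1204, 0]) rotate([0, atan2(408, 765), 0]) cube([44, 55, 867]);
translate([911, 1204, 0]) mirror([1, 0, 0]) rotate([0, atan2(408, 765), 0]) cube([44, 55, 867]);


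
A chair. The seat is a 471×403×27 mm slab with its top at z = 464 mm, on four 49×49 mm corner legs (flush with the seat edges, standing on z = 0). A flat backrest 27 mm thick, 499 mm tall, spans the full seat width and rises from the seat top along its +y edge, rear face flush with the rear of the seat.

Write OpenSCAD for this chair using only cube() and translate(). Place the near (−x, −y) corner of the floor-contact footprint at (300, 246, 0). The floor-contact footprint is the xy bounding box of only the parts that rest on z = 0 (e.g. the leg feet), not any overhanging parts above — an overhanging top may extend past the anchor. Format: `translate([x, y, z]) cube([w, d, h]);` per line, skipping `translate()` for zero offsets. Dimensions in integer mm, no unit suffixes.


// leg_h = 464 - 27 = 437
translate([300, 246, 437]) cube([471, 403, 27]);
translate([300, 246, 0]) cube([49, 49, 437]);
translate([722, 246, 0]) cube([49, 49, 437]);
translate([300, 600, 0]) cube([49, 49, 437]);
translate([722, 600, 0]) cube([49, 49, 437]);
translate([300, 622, 464]) cube([471, 27, 499]);


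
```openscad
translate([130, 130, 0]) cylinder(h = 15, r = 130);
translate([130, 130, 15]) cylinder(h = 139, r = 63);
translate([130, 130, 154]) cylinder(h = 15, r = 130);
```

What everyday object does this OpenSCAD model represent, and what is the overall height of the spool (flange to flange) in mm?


A spool. The overall height is 169 mm.

Three coaxial cylinders, large–small–large — a spool. Two 15 mm flanges and a 139 mm core give 15 + 139 + 15 = 169 mm.


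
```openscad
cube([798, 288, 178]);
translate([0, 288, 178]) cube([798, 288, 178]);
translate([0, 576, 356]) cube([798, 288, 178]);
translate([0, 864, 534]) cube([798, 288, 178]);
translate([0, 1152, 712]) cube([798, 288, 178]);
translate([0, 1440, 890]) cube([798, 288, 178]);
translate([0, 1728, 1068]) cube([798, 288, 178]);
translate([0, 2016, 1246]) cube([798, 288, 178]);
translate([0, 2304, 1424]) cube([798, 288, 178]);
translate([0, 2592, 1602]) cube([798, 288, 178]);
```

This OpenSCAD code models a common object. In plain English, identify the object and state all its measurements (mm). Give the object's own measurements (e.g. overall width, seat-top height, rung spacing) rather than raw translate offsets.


A straight staircase of 10 solid steps. Each step is 798 mm wide (x), 288 mm deep (y, the going) and 178 mm tall (the rise). The first step rests on the floor; each subsequent step sits one going further in +y and one rise higher in +z, directly behind and above the previous step with no overlap.


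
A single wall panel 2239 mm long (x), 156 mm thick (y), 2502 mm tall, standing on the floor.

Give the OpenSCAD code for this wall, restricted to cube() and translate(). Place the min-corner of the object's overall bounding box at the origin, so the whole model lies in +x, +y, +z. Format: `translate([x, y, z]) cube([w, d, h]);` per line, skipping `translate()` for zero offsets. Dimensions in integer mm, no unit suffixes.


cube([2239, 156, 2502]);


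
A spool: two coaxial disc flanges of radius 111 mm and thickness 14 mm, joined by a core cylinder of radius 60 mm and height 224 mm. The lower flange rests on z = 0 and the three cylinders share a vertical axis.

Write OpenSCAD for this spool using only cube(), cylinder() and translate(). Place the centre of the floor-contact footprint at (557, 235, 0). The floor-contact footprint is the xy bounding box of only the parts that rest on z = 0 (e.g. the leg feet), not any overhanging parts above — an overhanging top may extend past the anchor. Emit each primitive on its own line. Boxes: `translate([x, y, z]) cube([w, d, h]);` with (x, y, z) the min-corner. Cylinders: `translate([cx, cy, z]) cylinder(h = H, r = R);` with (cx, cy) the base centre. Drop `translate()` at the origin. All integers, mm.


translate([557, 235, 0]) cylinder(h = 14, r = 111);
translate([557, 235, 14]) cylinder(h = 224, r = 60);
translate([557, 235, 238]) cylinder(h = 14, r = 111);


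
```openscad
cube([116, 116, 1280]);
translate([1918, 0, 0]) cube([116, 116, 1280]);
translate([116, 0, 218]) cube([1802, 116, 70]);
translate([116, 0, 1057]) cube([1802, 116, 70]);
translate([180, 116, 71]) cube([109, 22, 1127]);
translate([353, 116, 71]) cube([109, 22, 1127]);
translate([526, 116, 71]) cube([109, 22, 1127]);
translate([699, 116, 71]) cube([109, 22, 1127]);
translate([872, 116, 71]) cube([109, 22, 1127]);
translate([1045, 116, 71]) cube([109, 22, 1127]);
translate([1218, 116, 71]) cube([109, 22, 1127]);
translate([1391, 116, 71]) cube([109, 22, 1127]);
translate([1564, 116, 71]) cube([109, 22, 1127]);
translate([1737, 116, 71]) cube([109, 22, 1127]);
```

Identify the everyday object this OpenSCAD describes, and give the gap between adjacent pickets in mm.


A fence section. The picket gap is 64 mm.

Two posts, two rails, 10 pickets — a fence section. Span 1802 mm holds 10 pickets of 109 mm with 11 equal gaps: ⌊(1802 − 10·109) / 11⌋ = 64 mm.


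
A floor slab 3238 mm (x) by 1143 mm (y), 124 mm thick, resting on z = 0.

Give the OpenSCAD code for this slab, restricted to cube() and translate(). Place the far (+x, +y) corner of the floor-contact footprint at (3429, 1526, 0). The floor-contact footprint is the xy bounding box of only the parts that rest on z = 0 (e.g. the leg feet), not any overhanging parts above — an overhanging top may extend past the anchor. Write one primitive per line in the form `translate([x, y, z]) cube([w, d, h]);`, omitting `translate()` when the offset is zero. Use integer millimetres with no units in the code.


translate([191, 383, 0]) cube([3238, 1143, 124]);


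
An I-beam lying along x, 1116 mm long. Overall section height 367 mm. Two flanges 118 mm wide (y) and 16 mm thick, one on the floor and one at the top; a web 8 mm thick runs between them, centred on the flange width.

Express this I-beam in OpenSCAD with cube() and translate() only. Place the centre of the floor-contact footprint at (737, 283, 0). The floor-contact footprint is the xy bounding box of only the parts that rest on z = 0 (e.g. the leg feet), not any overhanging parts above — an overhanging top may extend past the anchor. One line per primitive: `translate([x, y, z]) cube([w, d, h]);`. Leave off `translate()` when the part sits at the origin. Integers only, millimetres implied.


translate([179, 224, 0]) cube([1116, 118, 16]);
translate([179, 279, 16]) cube([1116, 8, 335]);
translate([179, 224, 351]) cube([1116, 118, 16]);


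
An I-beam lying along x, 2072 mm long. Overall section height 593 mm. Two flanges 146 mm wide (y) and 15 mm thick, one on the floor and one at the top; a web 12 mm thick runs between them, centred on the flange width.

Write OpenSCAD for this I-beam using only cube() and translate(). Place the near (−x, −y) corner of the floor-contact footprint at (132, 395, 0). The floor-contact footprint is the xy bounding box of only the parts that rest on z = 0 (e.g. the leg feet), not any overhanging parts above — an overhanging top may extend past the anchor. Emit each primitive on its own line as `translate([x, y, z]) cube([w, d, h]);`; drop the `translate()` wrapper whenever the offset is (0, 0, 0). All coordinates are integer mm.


translate([132, 395, 0]) cube([2072, 146, 15]);
translate([132, 462, 15]) cube([2072, 12, 563]);
translate([132, 395, 578]) cube([2072, 146, 15]);


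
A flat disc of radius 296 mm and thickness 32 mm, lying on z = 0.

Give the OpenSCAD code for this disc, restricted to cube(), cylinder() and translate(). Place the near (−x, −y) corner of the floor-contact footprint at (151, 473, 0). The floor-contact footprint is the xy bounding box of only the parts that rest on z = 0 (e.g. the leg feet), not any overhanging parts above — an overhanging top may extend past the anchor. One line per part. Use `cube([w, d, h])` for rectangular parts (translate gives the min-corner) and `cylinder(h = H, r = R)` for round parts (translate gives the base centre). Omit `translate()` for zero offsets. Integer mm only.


translate([447, 769, 0]) cylinder(h = 32, r = 296);


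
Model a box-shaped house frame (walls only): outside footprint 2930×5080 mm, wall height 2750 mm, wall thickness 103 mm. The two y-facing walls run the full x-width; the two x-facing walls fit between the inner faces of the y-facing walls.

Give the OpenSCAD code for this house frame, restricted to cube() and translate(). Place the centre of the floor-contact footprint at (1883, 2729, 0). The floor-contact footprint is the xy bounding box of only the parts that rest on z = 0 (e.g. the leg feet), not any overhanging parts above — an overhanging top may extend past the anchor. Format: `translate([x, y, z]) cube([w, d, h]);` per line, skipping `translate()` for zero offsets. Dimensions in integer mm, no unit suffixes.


translate([418, 189, 0]) cube([2930, 103, 2750]);
translate([418, 5166, 0]) cube([2930, 103, 2750]);
translate([418, 292, 0]) cube([103, 4874, 2750]);
translate([3245, 292, 0]) cube([103, 4874, 2750]);


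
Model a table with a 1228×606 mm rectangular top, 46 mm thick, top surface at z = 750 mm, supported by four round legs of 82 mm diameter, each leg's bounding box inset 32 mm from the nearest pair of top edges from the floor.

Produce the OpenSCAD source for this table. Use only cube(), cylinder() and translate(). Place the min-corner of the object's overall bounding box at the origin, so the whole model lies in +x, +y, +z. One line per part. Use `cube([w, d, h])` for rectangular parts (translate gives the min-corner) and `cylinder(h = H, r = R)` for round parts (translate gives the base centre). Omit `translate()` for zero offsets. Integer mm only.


// leg_h = 750 - 46 = 704
translate([0, 0, 704]) cube([1228, 606, 46]);
translate([73, 73, 0]) cylinder(h = 704, r = 41);
translate([1155, 73, 0]) cylinder(h = 704, r = 41);
translate([73, 533, 0]) cylinder(h = 704, r = 41);
translate([1155, 533, 0]) cylinder(h = 704, r = 41);


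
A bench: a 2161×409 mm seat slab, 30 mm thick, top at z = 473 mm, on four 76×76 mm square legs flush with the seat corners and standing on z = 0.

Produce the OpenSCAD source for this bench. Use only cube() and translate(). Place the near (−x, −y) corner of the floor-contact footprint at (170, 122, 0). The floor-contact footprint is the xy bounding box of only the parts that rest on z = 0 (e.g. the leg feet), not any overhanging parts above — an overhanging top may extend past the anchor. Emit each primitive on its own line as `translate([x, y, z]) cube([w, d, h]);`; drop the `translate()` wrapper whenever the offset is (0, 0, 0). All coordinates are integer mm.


translate([170, 122, 443]) cube([2161, 409, 30]);
translate([170, 122, 0]) cube([76, 76, 443]);
translate([170, 455, 0]) cube([76, 76, 443]);
translate([2255, 122, 0]) cube([76, 76, 443]);
translate([2255, 455, 0]) cube([76, 76, 443]);


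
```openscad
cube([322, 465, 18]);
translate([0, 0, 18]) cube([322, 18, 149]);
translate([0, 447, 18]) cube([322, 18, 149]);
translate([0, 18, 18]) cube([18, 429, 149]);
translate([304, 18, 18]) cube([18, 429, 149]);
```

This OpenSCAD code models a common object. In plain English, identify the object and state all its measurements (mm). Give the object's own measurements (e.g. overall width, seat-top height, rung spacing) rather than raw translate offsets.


An open-topped rectangular box: outside dimensions 322×465×167 mm, with a uniform wall and base thickness of 18 mm. The base is a full 322×465 slab on the floor; four walls sit on top of the base. The front and back walls (the −y and +y sides) span the full width; the two side walls fit between them.


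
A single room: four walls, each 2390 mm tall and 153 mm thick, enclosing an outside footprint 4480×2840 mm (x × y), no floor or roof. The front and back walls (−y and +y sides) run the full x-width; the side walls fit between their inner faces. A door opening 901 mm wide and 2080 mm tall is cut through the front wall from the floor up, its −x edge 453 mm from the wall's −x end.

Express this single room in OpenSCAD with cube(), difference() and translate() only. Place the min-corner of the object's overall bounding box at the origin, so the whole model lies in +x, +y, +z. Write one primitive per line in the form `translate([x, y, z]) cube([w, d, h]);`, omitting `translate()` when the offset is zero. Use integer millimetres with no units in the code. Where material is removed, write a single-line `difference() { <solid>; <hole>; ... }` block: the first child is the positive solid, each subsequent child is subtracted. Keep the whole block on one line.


difference() { cube([4480, 153, 2390]); translate([453, 0, 0]) cube([901, 153, 2080]); }
translate([0, 2687, 0]) cube([4480, 153, 2390]);
translate([0, 153, 0]) cube([153, 2534, 2390]);
translate([4327, 153, 0]) cube([153, 2534, 2390]);


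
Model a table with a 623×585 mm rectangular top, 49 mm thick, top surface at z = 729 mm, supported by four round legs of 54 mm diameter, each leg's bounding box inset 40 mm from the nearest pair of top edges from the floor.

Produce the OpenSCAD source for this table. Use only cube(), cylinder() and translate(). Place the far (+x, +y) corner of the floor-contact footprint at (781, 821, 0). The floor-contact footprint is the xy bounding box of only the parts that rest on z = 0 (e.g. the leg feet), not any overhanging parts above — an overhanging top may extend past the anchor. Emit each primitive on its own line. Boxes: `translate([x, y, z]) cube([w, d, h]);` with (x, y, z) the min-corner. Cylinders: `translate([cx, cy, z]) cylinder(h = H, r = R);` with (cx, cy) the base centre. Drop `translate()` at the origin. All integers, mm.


translate([198, 276, 680]) cube([623, 585, 49]);
translate([265, 343, 0]) cylinder(h = 680, r = 27);
translate([754, 343, 0]) cylinder(h = 680, r = 27);
translate([265, 794, 0]) cylinder(h = 680, r = 27);
translate([754, 794, 0]) cylinder(h = 680, r = 27);


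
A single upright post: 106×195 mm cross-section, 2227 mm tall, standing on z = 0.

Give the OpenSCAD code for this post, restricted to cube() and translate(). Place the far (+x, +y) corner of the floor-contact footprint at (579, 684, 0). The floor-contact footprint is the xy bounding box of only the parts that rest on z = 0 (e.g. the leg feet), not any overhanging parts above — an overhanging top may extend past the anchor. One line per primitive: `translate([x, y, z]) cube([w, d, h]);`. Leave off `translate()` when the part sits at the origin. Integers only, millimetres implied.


translate([473, 489, 0]) cube([106, 195, 2227]);


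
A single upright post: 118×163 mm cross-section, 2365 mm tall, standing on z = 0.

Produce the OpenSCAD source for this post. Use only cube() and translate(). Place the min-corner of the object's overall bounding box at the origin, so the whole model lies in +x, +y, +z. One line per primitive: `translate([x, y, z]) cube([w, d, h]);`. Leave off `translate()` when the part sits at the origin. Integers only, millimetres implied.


cube([118, 163, 2365]);


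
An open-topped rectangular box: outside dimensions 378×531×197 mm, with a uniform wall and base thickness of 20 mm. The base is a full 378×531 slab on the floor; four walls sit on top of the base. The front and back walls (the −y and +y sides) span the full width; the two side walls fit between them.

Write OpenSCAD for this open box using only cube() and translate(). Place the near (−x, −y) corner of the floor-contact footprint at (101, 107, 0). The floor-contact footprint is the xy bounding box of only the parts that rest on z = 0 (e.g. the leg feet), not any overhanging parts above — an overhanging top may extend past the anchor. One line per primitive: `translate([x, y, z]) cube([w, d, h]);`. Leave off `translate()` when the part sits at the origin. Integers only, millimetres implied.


translate([101, 107, 0]) cube([378, 531, 20]);
translate([101, 107, 20]) cube([378, 20, 177]);
translate([101, 618, 20]) cube([378, 20, 177]);
translate([101, 127, 20]) cube([20, 491, 177]);
translate([459, 127, 20]) cube([20, 491, 177]);


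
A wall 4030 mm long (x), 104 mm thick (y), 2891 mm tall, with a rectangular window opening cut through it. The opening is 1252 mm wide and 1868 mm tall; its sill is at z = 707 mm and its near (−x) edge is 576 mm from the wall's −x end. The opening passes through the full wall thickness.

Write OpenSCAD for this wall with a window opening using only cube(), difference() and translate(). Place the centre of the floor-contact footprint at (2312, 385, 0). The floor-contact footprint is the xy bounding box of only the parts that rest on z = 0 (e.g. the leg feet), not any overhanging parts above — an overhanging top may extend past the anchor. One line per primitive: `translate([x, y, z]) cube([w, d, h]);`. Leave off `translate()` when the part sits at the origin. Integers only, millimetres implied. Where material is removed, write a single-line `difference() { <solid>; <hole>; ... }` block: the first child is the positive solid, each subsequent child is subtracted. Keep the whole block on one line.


difference() { translate([297, 333, 0]) cube([4030, 104, 2891]); translate([873, 333, 707]) cube([1252, 104, 1868]); }


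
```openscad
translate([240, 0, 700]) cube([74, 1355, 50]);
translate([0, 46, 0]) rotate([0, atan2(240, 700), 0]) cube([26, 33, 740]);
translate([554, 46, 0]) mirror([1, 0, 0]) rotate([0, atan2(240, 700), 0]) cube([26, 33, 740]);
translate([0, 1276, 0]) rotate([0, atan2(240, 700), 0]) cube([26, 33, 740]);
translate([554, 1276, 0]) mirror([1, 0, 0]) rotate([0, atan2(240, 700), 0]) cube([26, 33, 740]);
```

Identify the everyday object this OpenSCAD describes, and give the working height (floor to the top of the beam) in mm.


A sawhorse. The overall height is 750 mm.

A beam across two mirrored pairs of raked legs — a sawhorse. The beam's underside is at z = 700 (matching the legs' vertical rise in atan2(240, 700)) and the beam is 50 mm tall, so its top is at 700 + 50 = 750 mm. The raked legs top out at the beam's underside, so that is the highest point.


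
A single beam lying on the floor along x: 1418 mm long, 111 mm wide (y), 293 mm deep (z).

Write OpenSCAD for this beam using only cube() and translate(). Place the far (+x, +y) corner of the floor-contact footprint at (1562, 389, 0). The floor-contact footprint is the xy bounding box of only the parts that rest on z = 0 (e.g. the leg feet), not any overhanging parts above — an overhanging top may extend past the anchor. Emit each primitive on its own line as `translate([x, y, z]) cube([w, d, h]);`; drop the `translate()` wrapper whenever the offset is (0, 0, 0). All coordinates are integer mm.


translate([144, 278, 0]) cube([1418, 111, 293]);


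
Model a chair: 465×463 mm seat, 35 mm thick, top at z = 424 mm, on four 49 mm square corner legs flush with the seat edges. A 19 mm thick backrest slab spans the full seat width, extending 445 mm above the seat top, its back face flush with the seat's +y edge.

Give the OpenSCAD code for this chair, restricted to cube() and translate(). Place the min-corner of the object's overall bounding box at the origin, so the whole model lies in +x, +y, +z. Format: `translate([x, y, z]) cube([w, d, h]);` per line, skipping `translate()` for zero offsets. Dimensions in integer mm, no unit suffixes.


// leg_h = 424 - 35 = 389
translate([0, 0, 389]) cube([465, 463, 35]);
cube([49, 49, 389]);
translate([416, 0, 0]) cube([49, 49, 389]);
translate([0, 414, 0]) cube([49, 49, 389]);
translate([416, 414, 0]) cube([49, 49, 389]);
translate([0, 444, 424]) cube([465, 19, 445]);


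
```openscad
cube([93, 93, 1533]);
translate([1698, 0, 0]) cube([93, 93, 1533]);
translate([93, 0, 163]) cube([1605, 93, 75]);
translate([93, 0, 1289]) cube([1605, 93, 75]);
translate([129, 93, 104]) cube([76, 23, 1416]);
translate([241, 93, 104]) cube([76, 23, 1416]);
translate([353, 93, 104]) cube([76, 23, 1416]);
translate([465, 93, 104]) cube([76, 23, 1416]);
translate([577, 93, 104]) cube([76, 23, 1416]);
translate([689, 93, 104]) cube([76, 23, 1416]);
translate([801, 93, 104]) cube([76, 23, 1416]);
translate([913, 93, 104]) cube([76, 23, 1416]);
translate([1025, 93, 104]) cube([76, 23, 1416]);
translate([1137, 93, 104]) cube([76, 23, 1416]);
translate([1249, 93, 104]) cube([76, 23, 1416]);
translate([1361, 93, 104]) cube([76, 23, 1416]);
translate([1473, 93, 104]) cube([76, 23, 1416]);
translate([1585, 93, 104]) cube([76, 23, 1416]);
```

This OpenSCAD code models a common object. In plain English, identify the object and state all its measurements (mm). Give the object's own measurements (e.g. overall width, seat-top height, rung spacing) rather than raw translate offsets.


A fence section. Two 93×93 mm posts, 1533 mm tall, stand on the floor with a clear span of 1605 mm between their inner faces. Two horizontal rails of 93×75 mm section span the gap between the posts with their undersides at z = 163 mm and z = 1289 mm, flush with the posts' −y face. 14 pickets, each 76 mm wide, 23 mm thick and 1416 mm tall, are fixed to the +y face of the rails with their bottoms at z = 104 mm, spaced across the span with a 36 mm gap after the −x post and between neighbouring pickets, with 37 mm left before the +x post.


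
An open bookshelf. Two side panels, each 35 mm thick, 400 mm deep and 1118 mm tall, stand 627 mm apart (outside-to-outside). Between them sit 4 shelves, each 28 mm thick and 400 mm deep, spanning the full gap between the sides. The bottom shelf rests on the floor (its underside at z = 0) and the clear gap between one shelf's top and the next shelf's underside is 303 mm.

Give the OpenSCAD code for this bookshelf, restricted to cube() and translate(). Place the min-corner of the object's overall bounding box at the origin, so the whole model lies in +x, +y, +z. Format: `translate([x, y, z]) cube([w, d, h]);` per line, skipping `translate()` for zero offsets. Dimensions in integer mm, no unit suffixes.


cube([35, 400, 1118]);
translate([592, 0, 0]) cube([35, 400, 1118]);
translate([35, 0, 0]) cube([557, 400, 28]);
translate([35, 0, 331]) cube([557, 400, 28]);
translate([35, 0, 662]) cube([557, 400, 28]);
translate([35, 0, 993]) cube([557, 400, 28]);


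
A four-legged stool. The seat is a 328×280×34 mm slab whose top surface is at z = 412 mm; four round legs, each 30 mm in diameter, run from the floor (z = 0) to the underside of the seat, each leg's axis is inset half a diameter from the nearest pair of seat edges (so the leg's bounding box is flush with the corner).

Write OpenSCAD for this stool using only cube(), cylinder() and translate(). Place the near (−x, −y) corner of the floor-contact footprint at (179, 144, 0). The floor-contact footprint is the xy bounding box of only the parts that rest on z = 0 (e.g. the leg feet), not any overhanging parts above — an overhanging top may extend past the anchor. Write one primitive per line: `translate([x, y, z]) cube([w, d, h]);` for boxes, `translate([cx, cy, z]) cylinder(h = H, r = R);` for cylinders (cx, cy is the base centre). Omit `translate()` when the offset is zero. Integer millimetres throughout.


// leg_h = 412 - 34 = 378
translate([179, 144, 378]) cube([328, 280, 34]);
translate([194, 159, 0]) cylinder(h = 378, r = 15);
translate([492, 159, 0]) cylinder(h = 378, r = 15);
translate([194, 409, 0]) cylinder(h = 378, r = 15);
translate([492, 409, 0]) cylinder(h = 378, r = 15);


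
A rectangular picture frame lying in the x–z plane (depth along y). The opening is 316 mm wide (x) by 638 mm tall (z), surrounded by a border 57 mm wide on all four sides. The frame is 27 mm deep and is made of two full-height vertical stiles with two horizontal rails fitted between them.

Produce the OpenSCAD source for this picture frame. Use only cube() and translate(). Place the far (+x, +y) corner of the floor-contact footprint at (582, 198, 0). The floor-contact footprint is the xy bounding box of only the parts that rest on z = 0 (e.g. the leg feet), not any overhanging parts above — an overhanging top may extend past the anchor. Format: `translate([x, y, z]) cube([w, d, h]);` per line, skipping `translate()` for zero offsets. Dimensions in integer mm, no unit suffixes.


translate([152, 171, 0]) cube([57, 27, 752]);
translate([525, 171, 0]) cube([57, 27, 752]);
translate([209, 171, 0]) cube([316, 27, 57]);
translate([209, 171, 695]) cube([316, 27, 57]);


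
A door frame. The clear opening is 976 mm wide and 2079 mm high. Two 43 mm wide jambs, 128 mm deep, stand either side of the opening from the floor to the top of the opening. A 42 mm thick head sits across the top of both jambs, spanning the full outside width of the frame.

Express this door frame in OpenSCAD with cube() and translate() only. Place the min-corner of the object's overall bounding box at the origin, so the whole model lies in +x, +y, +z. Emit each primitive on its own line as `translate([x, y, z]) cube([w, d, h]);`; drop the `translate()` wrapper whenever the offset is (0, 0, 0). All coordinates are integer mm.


cube([43, 128, 2079]);
translate([1019, 0, 0]) cube([43, 128, 2079]);
translate([0, 0, 2079]) cube([1062, 128, 42]);


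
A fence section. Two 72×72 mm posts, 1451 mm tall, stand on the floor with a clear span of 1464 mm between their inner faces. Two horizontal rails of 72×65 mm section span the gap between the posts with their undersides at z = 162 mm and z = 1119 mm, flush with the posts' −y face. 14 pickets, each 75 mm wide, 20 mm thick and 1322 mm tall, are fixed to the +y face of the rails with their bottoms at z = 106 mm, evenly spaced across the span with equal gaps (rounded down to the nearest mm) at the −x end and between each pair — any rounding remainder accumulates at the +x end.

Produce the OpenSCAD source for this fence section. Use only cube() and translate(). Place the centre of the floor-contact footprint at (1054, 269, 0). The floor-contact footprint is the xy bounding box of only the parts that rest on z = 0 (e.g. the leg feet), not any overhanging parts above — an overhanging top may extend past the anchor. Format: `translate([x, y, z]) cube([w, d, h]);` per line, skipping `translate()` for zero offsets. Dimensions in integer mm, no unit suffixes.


translate([250, 233, 0]) cube([72, 72, 1451]);
translate([1786, 233, 0]) cube([72, 72, 1451]);
translate([322, 233, 162]) cube([1464, 72, 65]);
translate([322, 233, 1119]) cube([1464, 72, 65]);
translate([349, 305, 106]) cube([75, 20, 1322]);
translate([451, 305, 106]) cube([75, 20, 1322]);
translate([553, 305, 106]) cube([75, 20, 1322]);
translate([655, 305, 106]) cube([75, 20, 1322]);
translate([757, 305, 106]) cube([75, 20, 1322]);
translate([859, 305, 106]) cube([75, 20, 1322]);
translate([961, 305, 106]) cube([75, 20, 1322]);
translate([1063, 305, 106]) cube([75, 20, 1322]);
translate([1165, 305, 106]) cube([75, 20, 1322]);
translate([1267, 305, 106]) cube([75, 20, 1322]);
translate([1369, 305, 106]) cube([75, 20, 1322]);
translate([1471, 305, 106]) cube([75, 20, 1322]);
translate([1573, 305, 106]) cube([75, 20, 1322]);
translate([1675, 305, 106]) cube([75, 20, 1322]);


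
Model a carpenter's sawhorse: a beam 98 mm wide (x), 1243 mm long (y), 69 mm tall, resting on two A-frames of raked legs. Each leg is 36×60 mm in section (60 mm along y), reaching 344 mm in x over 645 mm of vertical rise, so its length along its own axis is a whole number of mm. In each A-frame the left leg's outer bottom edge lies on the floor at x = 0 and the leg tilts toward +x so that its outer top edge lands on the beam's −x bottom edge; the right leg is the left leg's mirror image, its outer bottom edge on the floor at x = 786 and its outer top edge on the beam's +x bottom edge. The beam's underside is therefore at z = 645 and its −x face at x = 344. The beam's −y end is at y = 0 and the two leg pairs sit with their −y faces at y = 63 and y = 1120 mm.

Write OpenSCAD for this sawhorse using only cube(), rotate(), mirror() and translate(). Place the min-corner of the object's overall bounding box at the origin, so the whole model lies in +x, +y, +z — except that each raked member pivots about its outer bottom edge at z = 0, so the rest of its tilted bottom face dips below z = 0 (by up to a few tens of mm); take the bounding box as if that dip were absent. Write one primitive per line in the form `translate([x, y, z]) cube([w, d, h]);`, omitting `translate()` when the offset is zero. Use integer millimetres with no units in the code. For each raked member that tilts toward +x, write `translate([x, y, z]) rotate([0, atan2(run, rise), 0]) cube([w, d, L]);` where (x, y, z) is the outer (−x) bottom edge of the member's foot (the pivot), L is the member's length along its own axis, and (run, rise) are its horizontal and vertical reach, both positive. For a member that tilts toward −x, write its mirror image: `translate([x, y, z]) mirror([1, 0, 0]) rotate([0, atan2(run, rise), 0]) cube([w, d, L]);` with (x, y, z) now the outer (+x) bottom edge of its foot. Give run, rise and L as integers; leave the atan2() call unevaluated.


translate([344, 0, 645]) cube([98, 1243, 69]);
translate([0, 63, 0]) rotate([0, atan2(344, 645), 0]) cube([36, 60, 731]);
translate([786, 63, 0]) mirror([1, 0, 0]) rotate([0, atan2(344, 645), 0]) cube([36, 60, 731]);
translate([0, 1120, 0]) rotate([0, atan2(344, 645), 0]) cube([36, 60, 731]);
translate([786, 1120, 0]) mirror([1, 0, 0]) rotate([0, atan2(344, 645), 0]) cube([36, 60, 731]);


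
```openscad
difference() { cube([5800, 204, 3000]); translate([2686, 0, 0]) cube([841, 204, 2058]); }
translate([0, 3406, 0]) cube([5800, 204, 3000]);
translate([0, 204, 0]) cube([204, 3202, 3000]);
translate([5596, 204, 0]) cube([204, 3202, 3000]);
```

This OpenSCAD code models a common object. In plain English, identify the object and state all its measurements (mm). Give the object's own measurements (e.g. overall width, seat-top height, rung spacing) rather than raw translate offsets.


A single room: four walls, each 3000 mm tall and 204 mm thick, enclosing an outside footprint 5800×3610 mm (x × y), no floor or roof. The front and back walls (−y and +y sides) run the full x-width; the side walls fit between their inner faces. A door opening 841 mm wide and 2058 mm tall is cut through the front wall from the floor up, its −x edge 2686 mm from the wall's −x end.


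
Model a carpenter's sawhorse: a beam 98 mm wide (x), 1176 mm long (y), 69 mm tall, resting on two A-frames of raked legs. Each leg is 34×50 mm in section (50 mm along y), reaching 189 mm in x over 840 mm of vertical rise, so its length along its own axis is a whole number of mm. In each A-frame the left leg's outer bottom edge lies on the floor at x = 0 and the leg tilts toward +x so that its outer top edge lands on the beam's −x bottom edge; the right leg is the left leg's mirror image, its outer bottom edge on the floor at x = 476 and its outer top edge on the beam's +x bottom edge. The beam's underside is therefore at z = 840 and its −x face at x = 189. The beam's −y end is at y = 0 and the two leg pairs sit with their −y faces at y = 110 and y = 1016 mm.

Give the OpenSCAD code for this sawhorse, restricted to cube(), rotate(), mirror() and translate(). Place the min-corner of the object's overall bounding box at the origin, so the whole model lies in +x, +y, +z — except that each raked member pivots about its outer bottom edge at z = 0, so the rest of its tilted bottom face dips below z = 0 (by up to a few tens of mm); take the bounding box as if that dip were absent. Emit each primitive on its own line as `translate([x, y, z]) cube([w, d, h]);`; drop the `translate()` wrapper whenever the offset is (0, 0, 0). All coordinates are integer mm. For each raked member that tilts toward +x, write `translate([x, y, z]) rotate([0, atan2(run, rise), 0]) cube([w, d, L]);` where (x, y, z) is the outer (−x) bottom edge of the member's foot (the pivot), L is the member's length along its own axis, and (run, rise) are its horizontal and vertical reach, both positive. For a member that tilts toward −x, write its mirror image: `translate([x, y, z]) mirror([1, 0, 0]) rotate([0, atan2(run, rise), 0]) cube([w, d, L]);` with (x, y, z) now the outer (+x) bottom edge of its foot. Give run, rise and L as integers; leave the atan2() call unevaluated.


translate([189, 0, 840]) cube([98, 1176, 69]);
translate([0, 110, 0]) rotate([0, atan2(189, 840), 0]) cube([34, 50, 861]);
translate([476, 110, 0]) mirror([1, 0, 0]) rotate([0, atan2(189, 840), 0]) cube([34, 50, 861]);
translate([0, 1016, 0]) rotate([0, atan2(189, 840), 0]) cube([34, 50, 861]);
translate([476, 1016, 0]) mirror([1, 0, 0]) rotate([0, atan2(189, 840), 0]) cube([34, 50, 861]);


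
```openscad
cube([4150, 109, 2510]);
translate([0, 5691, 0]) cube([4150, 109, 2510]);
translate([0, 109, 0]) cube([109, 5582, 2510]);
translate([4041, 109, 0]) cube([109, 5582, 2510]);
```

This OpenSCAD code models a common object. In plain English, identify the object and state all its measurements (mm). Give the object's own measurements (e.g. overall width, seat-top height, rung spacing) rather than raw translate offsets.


The wall frame of a small rectangular building: four walls, each 2510 mm tall and 109 mm thick, enclosing a footprint 4150 mm (x) by 5800 mm (y) outside-to-outside, with no floor or roof. The front and back walls (the −y and +y sides) span the full width; the two side walls fit between them.
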